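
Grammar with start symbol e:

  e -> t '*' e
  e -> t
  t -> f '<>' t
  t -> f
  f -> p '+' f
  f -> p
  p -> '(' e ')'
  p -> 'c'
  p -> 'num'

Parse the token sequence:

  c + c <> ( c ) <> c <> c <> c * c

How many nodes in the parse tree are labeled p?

8

[e [t [f [p c] + [f [p c]]] <> [t [f [p ( [e [t [f [p c]]]] )]] <> [t [f [p c]] <> [t [f [p c]] <> [t [f [p c]]]]]]] * [e [t [f [p c]]]]]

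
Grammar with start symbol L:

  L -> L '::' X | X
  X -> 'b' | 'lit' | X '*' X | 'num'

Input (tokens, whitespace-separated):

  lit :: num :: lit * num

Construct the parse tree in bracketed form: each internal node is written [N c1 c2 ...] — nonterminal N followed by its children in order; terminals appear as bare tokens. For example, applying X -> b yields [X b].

L
L :: X
L :: X :: X
X :: X :: X
lit :: X :: X
lit :: num :: X
lit :: num :: X * X
lit :: num :: lit * X
lit :: num :: lit * num

[L [L [L [X lit]] :: [X num]] :: [X [X lit] * [X num]]]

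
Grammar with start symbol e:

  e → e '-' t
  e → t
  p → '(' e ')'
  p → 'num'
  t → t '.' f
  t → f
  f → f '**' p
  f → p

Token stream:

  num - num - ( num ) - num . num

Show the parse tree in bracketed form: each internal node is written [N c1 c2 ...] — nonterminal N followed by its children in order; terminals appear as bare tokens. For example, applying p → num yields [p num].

e
e - t
e - t - t
e - t - t - t
t - t - t - t
f - t - t - t
p - t - t - t
num - t - t - t
num - f - t - t
num - p - t - t
num - num - t - t
num - num - f - t
num - num - p - t
num - num - ( e ) - t
num - num - ( t ) - t
num - num - ( f ) - t
num - num - ( p ) - t
num - num - ( num ) - t
num - num - ( num ) - t . f
num - num - ( num ) - f . f
num - num - ( num ) - p . f
num - num - ( num ) - num . f
num - num - ( num ) - num . p
num - num - ( num ) - num . num

[e [e [e [e [t [f [p num]]]] - [t [f [p num]]]] - [t [f [p ( [e [t [f [p num]]]] )]]]] - [t [t [f [p num]]] . [f [p num]]]]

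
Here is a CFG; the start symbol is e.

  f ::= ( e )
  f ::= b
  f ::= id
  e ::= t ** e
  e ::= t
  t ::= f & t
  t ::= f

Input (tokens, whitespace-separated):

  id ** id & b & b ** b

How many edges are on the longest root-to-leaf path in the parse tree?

[e [t [f id]] ** [e [t [f id] & [t [f b] & [t [f b]]]] ** [e [t [f b]]]]]

6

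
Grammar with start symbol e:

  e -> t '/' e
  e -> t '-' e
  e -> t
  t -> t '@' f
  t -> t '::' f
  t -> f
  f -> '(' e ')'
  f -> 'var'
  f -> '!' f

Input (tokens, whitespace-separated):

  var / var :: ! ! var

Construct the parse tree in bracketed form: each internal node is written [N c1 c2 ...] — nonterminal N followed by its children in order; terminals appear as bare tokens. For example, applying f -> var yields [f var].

e
t / e
f / e
var / e
var / t
var / t :: f
var / f :: f
var / var :: f
var / var :: ! f
var / var :: ! ! f
var / var :: ! ! var

[e [t [f var]] / [e [t [t [f var]] :: [f ! [f ! [f var]]]]]]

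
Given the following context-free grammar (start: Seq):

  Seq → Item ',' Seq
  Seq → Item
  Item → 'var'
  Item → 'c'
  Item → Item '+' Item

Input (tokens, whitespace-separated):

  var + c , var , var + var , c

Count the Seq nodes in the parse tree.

[Seq [Item [Item var] + [Item c]] , [Seq [Item var] , [Seq [Item [Item var] + [Item var]] , [Seq [Item c]]]]]

4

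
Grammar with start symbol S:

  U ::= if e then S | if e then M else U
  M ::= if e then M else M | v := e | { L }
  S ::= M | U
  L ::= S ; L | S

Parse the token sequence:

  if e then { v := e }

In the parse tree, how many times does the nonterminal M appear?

[S [U if e then [S [M { [L [S [M v := e]]] }]]]]

2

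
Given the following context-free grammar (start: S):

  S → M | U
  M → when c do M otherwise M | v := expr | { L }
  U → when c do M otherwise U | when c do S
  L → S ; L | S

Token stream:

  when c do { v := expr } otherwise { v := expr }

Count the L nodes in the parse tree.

2

[S [M when c do [M { [L [S [M v := expr]]] }] otherwise [M { [L [S [M v := expr]]] }]]]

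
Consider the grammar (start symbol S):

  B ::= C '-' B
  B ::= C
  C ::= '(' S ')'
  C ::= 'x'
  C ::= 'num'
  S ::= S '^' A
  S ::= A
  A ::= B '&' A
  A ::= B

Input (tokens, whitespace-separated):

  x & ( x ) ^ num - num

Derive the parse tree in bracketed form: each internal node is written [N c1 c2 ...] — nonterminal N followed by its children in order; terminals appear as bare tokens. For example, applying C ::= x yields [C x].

S
S ^ A
A ^ A
B & A ^ A
C & A ^ A
x & A ^ A
x & B ^ A
x & C ^ A
x & ( S ) ^ A
x & ( A ) ^ A
x & ( B ) ^ A
x & ( C ) ^ A
x & ( x ) ^ A
x & ( x ) ^ B
x & ( x ) ^ C - B
x & ( x ) ^ num - B
x & ( x ) ^ num - C
x & ( x ) ^ num - num

[S [S [A [B [C x]] & [A [B [C ( [S [A [B [C x]]]] )]]]]] ^ [A [B [C num] - [B [C num]]]]]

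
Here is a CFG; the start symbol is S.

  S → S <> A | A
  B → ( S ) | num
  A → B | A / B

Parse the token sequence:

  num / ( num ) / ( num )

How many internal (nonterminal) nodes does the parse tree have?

13

[S [A [A [A [B num]] / [B ( [S [A [B num]]] )]] / [B ( [S [A [B num]]] )]]]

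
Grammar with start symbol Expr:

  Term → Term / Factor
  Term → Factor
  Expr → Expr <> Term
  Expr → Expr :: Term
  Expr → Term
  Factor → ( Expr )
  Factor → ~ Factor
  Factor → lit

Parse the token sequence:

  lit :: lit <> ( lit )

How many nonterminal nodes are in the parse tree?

[Expr [Expr [Expr [Term [Factor lit]]] :: [Term [Factor lit]]] <> [Term [Factor ( [Expr [Term [Factor lit]]] )]]]

12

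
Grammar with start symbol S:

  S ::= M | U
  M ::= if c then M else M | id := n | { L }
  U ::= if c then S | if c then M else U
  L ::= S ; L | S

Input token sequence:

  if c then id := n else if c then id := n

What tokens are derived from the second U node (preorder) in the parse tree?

if c then id := n

[S [U if c then [M id := n] else [U if c then [S [M id := n]]]]]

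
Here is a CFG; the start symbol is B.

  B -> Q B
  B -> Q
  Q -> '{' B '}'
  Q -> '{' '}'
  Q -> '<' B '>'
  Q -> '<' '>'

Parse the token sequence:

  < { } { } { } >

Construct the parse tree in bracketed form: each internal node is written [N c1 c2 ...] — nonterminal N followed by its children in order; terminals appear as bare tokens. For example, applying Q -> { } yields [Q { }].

[B [Q < [B [Q { }] [B [Q { }] [B [Q { }]]]] >]]

B
Q
< B >
< Q B >
< { } B >
< { } Q B >
< { } { } B >
< { } { } Q >
< { } { } { } >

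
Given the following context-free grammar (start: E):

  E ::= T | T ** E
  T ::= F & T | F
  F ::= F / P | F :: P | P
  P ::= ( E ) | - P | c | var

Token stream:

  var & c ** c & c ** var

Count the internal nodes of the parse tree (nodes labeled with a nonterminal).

[E [T [F [P var]] & [T [F [P c]]]] ** [E [T [F [P c]] & [T [F [P c]]]] ** [E [T [F [P var]]]]]]

18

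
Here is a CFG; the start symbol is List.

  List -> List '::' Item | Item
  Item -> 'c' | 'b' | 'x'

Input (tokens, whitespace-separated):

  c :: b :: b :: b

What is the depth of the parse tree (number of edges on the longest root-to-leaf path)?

[List [List [List [List [Item c]] :: [Item b]] :: [Item b]] :: [Item b]]

5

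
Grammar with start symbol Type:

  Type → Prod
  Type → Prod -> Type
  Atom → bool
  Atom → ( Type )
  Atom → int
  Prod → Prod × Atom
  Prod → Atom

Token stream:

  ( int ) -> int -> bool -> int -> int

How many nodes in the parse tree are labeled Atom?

[Type [Prod [Atom ( [Type [Prod [Atom int]]] )]] -> [Type [Prod [Atom int]] -> [Type [Prod [Atom bool]] -> [Type [Prod [Atom int]] -> [Type [Prod [Atom int]]]]]]]

6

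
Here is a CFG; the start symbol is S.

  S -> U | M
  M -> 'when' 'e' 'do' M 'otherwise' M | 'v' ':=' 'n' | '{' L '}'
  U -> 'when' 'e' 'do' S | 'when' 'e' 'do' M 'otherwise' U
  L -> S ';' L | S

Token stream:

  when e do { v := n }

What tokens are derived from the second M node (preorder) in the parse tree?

[S [U when e do [S [M { [L [S [M v := n]]] }]]]]

v := n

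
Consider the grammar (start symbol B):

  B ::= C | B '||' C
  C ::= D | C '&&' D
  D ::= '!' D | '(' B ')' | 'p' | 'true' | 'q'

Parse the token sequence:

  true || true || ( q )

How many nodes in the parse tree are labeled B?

[B [B [B [C [D true]]] || [C [D true]]] || [C [D ( [B [C [D q]]] )]]]

4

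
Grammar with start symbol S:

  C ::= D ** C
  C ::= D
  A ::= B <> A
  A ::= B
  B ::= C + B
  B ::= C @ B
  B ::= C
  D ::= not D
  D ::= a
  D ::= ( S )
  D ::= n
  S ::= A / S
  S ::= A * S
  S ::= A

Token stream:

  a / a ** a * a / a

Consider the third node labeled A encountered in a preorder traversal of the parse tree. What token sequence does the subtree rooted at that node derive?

a

[S [A [B [C [D a]]]] / [S [A [B [C [D a] ** [C [D a]]]]] * [S [A [B [C [D a]]]] / [S [A [B [C [D a]]]]]]]]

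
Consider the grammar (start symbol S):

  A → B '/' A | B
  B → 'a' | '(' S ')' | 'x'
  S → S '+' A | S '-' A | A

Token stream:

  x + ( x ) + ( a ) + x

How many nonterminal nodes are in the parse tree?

18

[S [S [S [S [A [B x]]] + [A [B ( [S [A [B x]]] )]]] + [A [B ( [S [A [B a]]] )]]] + [A [B x]]]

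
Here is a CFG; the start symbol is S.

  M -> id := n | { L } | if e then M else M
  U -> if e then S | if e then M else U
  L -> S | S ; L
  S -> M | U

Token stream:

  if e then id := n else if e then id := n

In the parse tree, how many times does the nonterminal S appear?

2

[S [U if e then [M id := n] else [U if e then [S [M id := n]]]]]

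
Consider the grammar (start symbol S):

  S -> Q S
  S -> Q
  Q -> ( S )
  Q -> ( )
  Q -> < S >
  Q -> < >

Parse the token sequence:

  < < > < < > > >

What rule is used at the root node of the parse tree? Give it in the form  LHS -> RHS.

[S [Q < [S [Q < >] [S [Q < [S [Q < >]] >]]] >]]

S -> Q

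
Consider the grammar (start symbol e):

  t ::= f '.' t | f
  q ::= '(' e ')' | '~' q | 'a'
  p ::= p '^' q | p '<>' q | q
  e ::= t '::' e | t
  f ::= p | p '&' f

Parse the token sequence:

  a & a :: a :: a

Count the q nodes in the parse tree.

[e [t [f [p [q a]] & [f [p [q a]]]]] :: [e [t [f [p [q a]]]] :: [e [t [f [p [q a]]]]]]]

4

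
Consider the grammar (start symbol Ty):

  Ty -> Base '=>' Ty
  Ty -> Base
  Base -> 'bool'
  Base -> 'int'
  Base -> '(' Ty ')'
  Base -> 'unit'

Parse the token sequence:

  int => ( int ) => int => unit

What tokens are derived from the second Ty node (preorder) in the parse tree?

[Ty [Base int] => [Ty [Base ( [Ty [Base int]] )] => [Ty [Base int] => [Ty [Base unit]]]]]

( int ) => int => unit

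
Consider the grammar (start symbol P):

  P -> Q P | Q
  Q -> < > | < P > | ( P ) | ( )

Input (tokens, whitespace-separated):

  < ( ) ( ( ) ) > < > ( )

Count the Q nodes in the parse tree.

[P [Q < [P [Q ( )] [P [Q ( [P [Q ( )]] )]]] >] [P [Q < >] [P [Q ( )]]]]

6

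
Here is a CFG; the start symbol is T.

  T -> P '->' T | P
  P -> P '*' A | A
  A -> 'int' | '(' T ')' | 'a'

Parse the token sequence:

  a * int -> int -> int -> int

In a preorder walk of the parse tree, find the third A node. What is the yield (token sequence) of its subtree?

int

[T [P [P [A a]] * [A int]] -> [T [P [A int]] -> [T [P [A int]] -> [T [P [A int]]]]]]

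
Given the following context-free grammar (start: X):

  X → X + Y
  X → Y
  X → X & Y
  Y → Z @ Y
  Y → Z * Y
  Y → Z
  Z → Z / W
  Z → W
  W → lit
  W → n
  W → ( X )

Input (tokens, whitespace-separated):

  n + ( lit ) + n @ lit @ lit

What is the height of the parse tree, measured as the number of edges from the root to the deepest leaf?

[X [X [X [Y [Z [W n]]]] + [Y [Z [W ( [X [Y [Z [W lit]]]] )]]]] + [Y [Z [W n]] @ [Y [Z [W lit]] @ [Y [Z [W lit]]]]]]

9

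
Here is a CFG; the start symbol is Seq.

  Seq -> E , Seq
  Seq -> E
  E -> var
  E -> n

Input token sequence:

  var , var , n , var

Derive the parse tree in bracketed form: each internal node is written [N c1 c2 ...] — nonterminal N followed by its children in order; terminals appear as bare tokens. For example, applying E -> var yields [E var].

Seq
E , Seq
var , Seq
var , E , Seq
var , var , Seq
var , var , E , Seq
var , var , n , Seq
var , var , n , E
var , var , n , var

[Seq [E var] , [Seq [E var] , [Seq [E n] , [Seq [E var]]]]]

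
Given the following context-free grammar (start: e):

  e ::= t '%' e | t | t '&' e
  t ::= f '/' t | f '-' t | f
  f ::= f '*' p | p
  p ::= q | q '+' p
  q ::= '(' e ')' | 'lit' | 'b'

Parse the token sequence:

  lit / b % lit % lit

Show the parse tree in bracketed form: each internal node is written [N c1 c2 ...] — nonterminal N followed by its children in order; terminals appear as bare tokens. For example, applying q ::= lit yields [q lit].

[e [t [f [p [q lit]]] / [t [f [p [q b]]]]] % [e [t [f [p [q lit]]]] % [e [t [f [p [q lit]]]]]]]

e
t % e
f / t % e
p / t % e
q / t % e
lit / t % e
lit / f % e
lit / p % e
lit / q % e
lit / b % e
lit / b % t % e
lit / b % f % e
lit / b % p % e
lit / b % q % e
lit / b % lit % e
lit / b % lit % t
lit / b % lit % f
lit / b % lit % p
lit / b % lit % q
lit / b % lit % lit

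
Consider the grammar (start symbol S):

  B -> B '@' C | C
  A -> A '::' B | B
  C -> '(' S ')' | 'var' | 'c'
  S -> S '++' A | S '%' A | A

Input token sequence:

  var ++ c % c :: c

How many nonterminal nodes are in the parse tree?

15

[S [S [S [A [B [C var]]]] ++ [A [B [C c]]]] % [A [A [B [C c]]] :: [B [C c]]]]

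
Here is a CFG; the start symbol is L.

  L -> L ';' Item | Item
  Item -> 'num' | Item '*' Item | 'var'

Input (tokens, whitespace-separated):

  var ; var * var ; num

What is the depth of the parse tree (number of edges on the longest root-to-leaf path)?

[L [L [L [Item var]] ; [Item [Item var] * [Item var]]] ; [Item num]]

4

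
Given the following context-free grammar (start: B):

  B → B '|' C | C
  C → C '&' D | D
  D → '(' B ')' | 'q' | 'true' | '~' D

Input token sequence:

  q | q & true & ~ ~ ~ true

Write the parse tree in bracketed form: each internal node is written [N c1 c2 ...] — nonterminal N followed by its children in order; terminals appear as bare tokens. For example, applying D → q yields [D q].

[B [B [C [D q]]] | [C [C [C [D q]] & [D true]] & [D ~ [D ~ [D ~ [D true]]]]]]

B
B | C
C | C
D | C
q | C
q | C & D
q | C & D & D
q | D & D & D
q | q & D & D
q | q & true & D
q | q & true & ~ D
q | q & true & ~ ~ D
q | q & true & ~ ~ ~ D
q | q & true & ~ ~ ~ true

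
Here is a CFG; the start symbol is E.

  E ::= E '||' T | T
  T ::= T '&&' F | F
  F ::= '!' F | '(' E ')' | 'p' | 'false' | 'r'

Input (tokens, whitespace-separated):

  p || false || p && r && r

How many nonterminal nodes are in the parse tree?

[E [E [E [T [F p]]] || [T [F false]]] || [T [T [T [F p]] && [F r]] && [F r]]]

13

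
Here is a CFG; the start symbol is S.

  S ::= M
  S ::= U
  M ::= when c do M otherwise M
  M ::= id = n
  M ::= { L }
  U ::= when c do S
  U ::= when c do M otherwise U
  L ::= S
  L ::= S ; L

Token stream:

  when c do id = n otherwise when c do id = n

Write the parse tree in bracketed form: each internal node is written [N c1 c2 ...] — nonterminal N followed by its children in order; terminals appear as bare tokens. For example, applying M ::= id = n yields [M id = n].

[S [U when c do [M id = n] otherwise [U when c do [S [M id = n]]]]]

S
U
when c do M otherwise U
when c do id = n otherwise U
when c do id = n otherwise when c do S
when c do id = n otherwise when c do M
when c do id = n otherwise when c do id = n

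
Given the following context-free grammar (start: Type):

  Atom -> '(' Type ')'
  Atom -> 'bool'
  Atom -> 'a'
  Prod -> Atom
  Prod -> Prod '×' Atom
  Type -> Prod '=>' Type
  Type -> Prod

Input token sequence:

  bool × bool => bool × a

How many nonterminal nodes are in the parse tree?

[Type [Prod [Prod [Atom bool]] × [Atom bool]] => [Type [Prod [Prod [Atom bool]] × [Atom a]]]]

10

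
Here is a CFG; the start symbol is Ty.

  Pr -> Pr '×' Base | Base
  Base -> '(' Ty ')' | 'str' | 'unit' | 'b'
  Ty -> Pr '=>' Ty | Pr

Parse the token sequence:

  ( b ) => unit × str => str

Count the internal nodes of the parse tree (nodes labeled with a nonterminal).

[Ty [Pr [Base ( [Ty [Pr [Base b]]] )]] => [Ty [Pr [Pr [Base unit]] × [Base str]] => [Ty [Pr [Base str]]]]]

14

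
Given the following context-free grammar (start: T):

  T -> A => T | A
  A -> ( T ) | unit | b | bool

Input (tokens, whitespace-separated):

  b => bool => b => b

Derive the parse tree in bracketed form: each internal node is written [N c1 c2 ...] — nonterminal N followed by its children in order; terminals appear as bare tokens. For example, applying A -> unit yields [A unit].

[T [A b] => [T [A bool] => [T [A b] => [T [A b]]]]]

T
A => T
b => T
b => A => T
b => bool => T
b => bool => A => T
b => bool => b => T
b => bool => b => A
b => bool => b => b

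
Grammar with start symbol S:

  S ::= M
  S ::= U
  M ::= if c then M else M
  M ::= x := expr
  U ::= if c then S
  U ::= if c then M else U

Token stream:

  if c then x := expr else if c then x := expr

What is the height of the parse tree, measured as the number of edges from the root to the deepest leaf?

5

[S [U if c then [M x := expr] else [U if c then [S [M x := expr]]]]]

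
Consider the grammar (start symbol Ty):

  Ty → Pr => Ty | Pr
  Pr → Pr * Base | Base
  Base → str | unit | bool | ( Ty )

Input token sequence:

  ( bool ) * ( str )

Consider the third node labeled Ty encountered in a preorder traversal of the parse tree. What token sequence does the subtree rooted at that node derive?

str

[Ty [Pr [Pr [Base ( [Ty [Pr [Base bool]]] )]] * [Base ( [Ty [Pr [Base str]]] )]]]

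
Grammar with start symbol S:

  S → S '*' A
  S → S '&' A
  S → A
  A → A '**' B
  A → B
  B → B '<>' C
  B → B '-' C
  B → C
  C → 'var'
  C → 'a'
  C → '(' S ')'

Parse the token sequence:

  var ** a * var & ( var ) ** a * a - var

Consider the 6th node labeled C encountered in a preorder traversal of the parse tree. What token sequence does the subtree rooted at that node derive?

[S [S [S [S [A [A [B [C var]]] ** [B [C a]]]] * [A [B [C var]]]] & [A [A [B [C ( [S [A [B [C var]]]] )]]] ** [B [C a]]]] * [A [B [B [C a]] - [C var]]]]

a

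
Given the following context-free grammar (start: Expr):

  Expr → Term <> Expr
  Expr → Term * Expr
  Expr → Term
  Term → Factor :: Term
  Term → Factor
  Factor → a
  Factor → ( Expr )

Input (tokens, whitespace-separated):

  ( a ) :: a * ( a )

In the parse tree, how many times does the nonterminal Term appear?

[Expr [Term [Factor ( [Expr [Term [Factor a]]] )] :: [Term [Factor a]]] * [Expr [Term [Factor ( [Expr [Term [Factor a]]] )]]]]

5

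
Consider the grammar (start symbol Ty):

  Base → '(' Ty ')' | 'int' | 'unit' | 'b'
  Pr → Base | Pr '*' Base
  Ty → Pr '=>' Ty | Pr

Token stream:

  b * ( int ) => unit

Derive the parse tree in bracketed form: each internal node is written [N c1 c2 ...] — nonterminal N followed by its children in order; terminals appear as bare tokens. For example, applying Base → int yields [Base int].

[Ty [Pr [Pr [Base b]] * [Base ( [Ty [Pr [Base int]]] )]] => [Ty [Pr [Base unit]]]]

Ty
Pr => Ty
Pr * Base => Ty
Base * Base => Ty
b * Base => Ty
b * ( Ty ) => Ty
b * ( Pr ) => Ty
b * ( Base ) => Ty
b * ( int ) => Ty
b * ( int ) => Pr
b * ( int ) => Base
b * ( int ) => unit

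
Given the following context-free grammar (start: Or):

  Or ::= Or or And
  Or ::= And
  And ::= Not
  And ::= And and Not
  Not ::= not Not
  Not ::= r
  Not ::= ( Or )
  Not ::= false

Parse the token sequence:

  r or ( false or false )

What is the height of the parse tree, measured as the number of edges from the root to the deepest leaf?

[Or [Or [And [Not r]]] or [And [Not ( [Or [Or [And [Not false]]] or [And [Not false]]] )]]]

7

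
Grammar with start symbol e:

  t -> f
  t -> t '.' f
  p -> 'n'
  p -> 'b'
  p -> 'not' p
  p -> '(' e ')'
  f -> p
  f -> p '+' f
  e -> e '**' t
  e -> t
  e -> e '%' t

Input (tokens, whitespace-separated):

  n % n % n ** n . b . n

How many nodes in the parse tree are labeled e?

4

[e [e [e [e [t [f [p n]]]] % [t [f [p n]]]] % [t [f [p n]]]] ** [t [t [t [f [p n]]] . [f [p b]]] . [f [p n]]]]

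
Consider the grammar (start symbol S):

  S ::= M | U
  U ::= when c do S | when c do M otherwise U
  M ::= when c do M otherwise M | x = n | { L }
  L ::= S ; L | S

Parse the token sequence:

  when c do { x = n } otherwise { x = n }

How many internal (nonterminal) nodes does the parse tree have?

10

[S [M when c do [M { [L [S [M x = n]]] }] otherwise [M { [L [S [M x = n]]] }]]]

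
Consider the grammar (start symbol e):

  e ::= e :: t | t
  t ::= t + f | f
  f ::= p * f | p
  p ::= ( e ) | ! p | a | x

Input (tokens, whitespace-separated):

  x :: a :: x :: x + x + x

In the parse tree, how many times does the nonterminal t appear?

[e [e [e [e [t [f [p x]]]] :: [t [f [p a]]]] :: [t [f [p x]]]] :: [t [t [t [f [p x]]] + [f [p x]]] + [f [p x]]]]

6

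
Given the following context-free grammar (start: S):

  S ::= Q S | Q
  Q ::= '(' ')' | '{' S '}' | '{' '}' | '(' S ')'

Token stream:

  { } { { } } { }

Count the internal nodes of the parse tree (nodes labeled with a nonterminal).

[S [Q { }] [S [Q { [S [Q { }]] }] [S [Q { }]]]]

8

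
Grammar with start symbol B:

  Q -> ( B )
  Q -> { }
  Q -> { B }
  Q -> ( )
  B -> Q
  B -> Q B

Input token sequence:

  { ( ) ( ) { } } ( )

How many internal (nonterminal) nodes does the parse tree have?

[B [Q { [B [Q ( )] [B [Q ( )] [B [Q { }]]]] }] [B [Q ( )]]]

10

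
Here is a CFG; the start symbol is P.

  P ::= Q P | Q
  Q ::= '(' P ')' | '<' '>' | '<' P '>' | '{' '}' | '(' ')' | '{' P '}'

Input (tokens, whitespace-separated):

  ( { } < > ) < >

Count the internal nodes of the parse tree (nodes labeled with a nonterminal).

8

[P [Q ( [P [Q { }] [P [Q < >]]] )] [P [Q < >]]]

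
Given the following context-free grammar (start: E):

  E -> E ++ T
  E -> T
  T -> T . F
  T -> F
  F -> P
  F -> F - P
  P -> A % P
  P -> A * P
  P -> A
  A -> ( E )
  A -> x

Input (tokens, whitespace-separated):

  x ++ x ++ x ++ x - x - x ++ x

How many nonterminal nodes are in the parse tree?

[E [E [E [E [E [T [F [P [A x]]]]] ++ [T [F [P [A x]]]]] ++ [T [F [P [A x]]]]] ++ [T [F [F [F [P [A x]]] - [P [A x]]] - [P [A x]]]]] ++ [T [F [P [A x]]]]]

31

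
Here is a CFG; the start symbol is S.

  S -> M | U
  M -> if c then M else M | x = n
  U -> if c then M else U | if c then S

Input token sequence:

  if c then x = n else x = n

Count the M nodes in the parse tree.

3

[S [M if c then [M x = n] else [M x = n]]]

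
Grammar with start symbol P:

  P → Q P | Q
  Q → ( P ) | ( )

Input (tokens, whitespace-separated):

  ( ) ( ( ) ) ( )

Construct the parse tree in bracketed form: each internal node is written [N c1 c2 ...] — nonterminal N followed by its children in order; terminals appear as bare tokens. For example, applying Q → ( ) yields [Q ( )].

P
Q P
( ) P
( ) Q P
( ) ( P ) P
( ) ( Q ) P
( ) ( ( ) ) P
( ) ( ( ) ) Q
( ) ( ( ) ) ( )

[P [Q ( )] [P [Q ( [P [Q ( )]] )] [P [Q ( )]]]]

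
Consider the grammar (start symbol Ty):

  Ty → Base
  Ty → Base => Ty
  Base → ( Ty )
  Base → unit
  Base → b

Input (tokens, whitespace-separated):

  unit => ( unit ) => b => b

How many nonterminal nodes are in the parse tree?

10

[Ty [Base unit] => [Ty [Base ( [Ty [Base unit]] )] => [Ty [Base b] => [Ty [Base b]]]]]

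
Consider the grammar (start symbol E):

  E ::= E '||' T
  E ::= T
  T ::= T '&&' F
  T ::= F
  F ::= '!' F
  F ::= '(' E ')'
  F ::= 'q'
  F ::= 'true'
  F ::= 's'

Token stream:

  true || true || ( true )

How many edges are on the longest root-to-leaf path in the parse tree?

[E [E [E [T [F true]]] || [T [F true]]] || [T [F ( [E [T [F true]]] )]]]

6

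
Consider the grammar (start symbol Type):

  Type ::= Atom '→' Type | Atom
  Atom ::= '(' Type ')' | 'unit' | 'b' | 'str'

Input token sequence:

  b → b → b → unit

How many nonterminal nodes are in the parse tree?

[Type [Atom b] → [Type [Atom b] → [Type [Atom b] → [Type [Atom unit]]]]]

8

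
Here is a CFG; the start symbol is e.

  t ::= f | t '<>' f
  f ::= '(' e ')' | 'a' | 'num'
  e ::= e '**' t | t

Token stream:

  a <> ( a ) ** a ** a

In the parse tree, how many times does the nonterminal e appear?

4

[e [e [e [t [t [f a]] <> [f ( [e [t [f a]]] )]]] ** [t [f a]]] ** [t [f a]]]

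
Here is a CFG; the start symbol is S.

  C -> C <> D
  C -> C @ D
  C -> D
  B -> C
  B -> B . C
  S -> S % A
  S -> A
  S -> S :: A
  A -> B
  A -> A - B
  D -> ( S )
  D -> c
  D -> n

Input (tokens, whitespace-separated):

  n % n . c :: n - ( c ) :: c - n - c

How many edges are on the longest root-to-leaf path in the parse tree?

[S [S [S [S [A [B [C [D n]]]]] % [A [B [B [C [D n]]] . [C [D c]]]]] :: [A [A [B [C [D n]]]] - [B [C [D ( [S [A [B [C [D c]]]]] )]]]]] :: [A [A [A [B [C [D c]]]] - [B [C [D n]]]] - [B [C [D c]]]]]

11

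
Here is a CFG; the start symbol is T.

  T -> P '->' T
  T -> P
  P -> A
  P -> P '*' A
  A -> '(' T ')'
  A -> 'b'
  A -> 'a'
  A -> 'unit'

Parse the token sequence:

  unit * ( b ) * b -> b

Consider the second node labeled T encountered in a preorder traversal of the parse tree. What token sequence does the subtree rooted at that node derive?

b

[T [P [P [P [A unit]] * [A ( [T [P [A b]]] )]] * [A b]] -> [T [P [A b]]]]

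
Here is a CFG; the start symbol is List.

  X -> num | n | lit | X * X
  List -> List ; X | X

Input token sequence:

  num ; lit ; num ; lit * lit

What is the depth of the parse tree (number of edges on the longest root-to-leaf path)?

[List [List [List [List [X num]] ; [X lit]] ; [X num]] ; [X [X lit] * [X lit]]]

5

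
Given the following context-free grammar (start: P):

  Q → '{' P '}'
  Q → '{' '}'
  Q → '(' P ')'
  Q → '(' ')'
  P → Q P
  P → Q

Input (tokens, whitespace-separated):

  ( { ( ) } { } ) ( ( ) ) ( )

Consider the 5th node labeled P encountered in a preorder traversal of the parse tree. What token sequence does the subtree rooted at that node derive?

[P [Q ( [P [Q { [P [Q ( )]] }] [P [Q { }]]] )] [P [Q ( [P [Q ( )]] )] [P [Q ( )]]]]

( ( ) ) ( )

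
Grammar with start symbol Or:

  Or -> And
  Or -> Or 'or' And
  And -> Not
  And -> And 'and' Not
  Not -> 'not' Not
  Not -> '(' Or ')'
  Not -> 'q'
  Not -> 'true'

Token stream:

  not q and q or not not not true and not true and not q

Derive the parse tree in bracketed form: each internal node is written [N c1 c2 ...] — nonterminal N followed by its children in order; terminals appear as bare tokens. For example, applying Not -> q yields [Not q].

[Or [Or [And [And [Not not [Not q]]] and [Not q]]] or [And [And [And [Not not [Not not [Not not [Not true]]]]] and [Not not [Not true]]] and [Not not [Not q]]]]

Or
Or or And
And or And
And and Not or And
Not and Not or And
not Not and Not or And
not q and Not or And
not q and q or And
not q and q or And and Not
not q and q or And and Not and Not
not q and q or Not and Not and Not
not q and q or not Not and Not and Not
not q and q or not not Not and Not and Not
not q and q or not not not Not and Not and Not
not q and q or not not not true and Not and Not
not q and q or not not not true and not Not and Not
not q and q or not not not true and not true and Not
not q and q or not not not true and not true and not Not
not q and q or not not not true and not true and not q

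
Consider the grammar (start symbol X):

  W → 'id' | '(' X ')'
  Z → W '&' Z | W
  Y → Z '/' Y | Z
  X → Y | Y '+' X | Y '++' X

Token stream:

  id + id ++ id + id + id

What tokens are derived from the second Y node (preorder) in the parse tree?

[X [Y [Z [W id]]] + [X [Y [Z [W id]]] ++ [X [Y [Z [W id]]] + [X [Y [Z [W id]]] + [X [Y [Z [W id]]]]]]]]

id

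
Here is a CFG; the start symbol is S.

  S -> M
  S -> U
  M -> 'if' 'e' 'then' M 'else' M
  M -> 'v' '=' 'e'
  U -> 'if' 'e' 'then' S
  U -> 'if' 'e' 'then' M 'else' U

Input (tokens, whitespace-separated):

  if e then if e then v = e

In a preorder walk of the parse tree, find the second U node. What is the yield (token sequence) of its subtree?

if e then v = e

[S [U if e then [S [U if e then [S [M v = e]]]]]]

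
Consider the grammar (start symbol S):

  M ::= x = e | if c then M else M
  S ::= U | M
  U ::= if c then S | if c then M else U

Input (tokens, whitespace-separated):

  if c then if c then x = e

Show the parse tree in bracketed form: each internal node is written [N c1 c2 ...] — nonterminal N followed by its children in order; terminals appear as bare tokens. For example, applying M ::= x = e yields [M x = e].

[S [U if c then [S [U if c then [S [M x = e]]]]]]

S
U
if c then S
if c then U
if c then if c then S
if c then if c then M
if c then if c then x = e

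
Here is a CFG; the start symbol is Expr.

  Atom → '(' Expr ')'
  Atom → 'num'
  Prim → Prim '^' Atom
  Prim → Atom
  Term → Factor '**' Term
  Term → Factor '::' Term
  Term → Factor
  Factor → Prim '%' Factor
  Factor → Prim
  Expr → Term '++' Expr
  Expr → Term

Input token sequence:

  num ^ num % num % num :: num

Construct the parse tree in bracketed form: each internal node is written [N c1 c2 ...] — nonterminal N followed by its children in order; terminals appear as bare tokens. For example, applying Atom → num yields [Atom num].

[Expr [Term [Factor [Prim [Prim [Atom num]] ^ [Atom num]] % [Factor [Prim [Atom num]] % [Factor [Prim [Atom num]]]]] :: [Term [Factor [Prim [Atom num]]]]]]

Expr
Term
Factor :: Term
Prim % Factor :: Term
Prim ^ Atom % Factor :: Term
Atom ^ Atom % Factor :: Term
num ^ Atom % Factor :: Term
num ^ num % Factor :: Term
num ^ num % Prim % Factor :: Term
num ^ num % Atom % Factor :: Term
num ^ num % num % Factor :: Term
num ^ num % num % Prim :: Term
num ^ num % num % Atom :: Term
num ^ num % num % num :: Term
num ^ num % num % num :: Factor
num ^ num % num % num :: Prim
num ^ num % num % num :: Atom
num ^ num % num % num :: num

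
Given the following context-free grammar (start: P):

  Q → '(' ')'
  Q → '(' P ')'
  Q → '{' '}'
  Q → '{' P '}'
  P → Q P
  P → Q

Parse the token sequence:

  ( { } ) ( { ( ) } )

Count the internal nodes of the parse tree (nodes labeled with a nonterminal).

10

[P [Q ( [P [Q { }]] )] [P [Q ( [P [Q { [P [Q ( )]] }]] )]]]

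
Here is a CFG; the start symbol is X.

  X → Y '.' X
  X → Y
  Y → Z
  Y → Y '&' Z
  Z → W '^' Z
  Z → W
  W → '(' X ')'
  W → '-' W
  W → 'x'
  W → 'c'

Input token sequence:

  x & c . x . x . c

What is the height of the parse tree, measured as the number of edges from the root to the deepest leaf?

7

[X [Y [Y [Z [W x]]] & [Z [W c]]] . [X [Y [Z [W x]]] . [X [Y [Z [W x]]] . [X [Y [Z [W c]]]]]]]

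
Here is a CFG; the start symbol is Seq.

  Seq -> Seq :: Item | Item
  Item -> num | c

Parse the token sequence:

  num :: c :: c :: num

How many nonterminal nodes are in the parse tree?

8

[Seq [Seq [Seq [Seq [Item num]] :: [Item c]] :: [Item c]] :: [Item num]]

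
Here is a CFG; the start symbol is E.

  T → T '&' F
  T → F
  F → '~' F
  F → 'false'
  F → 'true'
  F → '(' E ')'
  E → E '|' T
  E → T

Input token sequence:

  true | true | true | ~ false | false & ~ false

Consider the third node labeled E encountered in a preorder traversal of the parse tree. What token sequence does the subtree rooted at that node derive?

true | true | true

[E [E [E [E [E [T [F true]]] | [T [F true]]] | [T [F true]]] | [T [F ~ [F false]]]] | [T [T [F false]] & [F ~ [F false]]]]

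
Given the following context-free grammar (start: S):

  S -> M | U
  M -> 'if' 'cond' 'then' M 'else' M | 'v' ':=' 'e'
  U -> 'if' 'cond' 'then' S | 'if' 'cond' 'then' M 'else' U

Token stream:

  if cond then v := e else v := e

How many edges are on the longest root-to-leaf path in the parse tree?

3

[S [M if cond then [M v := e] else [M v := e]]]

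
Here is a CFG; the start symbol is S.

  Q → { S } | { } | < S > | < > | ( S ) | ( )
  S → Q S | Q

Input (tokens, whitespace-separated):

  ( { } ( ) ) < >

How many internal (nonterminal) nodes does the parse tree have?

[S [Q ( [S [Q { }] [S [Q ( )]]] )] [S [Q < >]]]

8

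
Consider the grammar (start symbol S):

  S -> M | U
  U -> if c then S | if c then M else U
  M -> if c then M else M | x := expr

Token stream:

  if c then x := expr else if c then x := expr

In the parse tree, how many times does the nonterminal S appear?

[S [U if c then [M x := expr] else [U if c then [S [M x := expr]]]]]

2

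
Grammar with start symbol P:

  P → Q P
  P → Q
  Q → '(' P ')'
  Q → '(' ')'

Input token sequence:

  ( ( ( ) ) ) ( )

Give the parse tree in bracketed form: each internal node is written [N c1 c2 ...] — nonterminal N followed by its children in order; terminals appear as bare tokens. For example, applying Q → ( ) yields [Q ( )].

P
Q P
( P ) P
( Q ) P
( ( P ) ) P
( ( Q ) ) P
( ( ( ) ) ) P
( ( ( ) ) ) Q
( ( ( ) ) ) ( )

[P [Q ( [P [Q ( [P [Q ( )]] )]] )] [P [Q ( )]]]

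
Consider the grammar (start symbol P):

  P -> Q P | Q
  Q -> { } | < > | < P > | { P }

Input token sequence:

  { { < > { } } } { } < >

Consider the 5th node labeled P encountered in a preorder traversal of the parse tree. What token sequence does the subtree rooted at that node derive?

[P [Q { [P [Q { [P [Q < >] [P [Q { }]]] }]] }] [P [Q { }] [P [Q < >]]]]

{ } < >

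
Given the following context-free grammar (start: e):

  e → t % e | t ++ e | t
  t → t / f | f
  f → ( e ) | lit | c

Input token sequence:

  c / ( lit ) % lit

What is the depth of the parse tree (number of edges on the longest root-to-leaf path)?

6

[e [t [t [f c]] / [f ( [e [t [f lit]]] )]] % [e [t [f lit]]]]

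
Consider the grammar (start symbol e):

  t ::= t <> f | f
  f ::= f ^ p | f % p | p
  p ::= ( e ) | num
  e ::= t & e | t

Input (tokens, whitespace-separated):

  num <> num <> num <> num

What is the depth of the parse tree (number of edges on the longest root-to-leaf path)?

7

[e [t [t [t [t [f [p num]]] <> [f [p num]]] <> [f [p num]]] <> [f [p num]]]]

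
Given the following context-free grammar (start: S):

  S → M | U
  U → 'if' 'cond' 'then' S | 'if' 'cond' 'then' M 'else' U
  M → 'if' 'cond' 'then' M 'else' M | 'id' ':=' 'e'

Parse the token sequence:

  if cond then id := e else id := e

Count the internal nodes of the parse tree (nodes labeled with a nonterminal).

4

[S [M if cond then [M id := e] else [M id := e]]]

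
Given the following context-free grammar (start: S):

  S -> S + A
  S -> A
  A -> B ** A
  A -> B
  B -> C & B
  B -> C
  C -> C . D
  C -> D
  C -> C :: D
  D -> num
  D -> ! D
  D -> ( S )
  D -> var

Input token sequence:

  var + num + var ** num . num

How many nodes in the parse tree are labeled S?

3

[S [S [S [A [B [C [D var]]]]] + [A [B [C [D num]]]]] + [A [B [C [D var]]] ** [A [B [C [C [D num]] . [D num]]]]]]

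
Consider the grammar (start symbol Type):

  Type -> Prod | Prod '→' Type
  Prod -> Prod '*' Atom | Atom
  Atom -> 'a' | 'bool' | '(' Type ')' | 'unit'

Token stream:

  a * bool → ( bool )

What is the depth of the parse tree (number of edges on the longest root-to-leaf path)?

7

[Type [Prod [Prod [Atom a]] * [Atom bool]] → [Type [Prod [Atom ( [Type [Prod [Atom bool]]] )]]]]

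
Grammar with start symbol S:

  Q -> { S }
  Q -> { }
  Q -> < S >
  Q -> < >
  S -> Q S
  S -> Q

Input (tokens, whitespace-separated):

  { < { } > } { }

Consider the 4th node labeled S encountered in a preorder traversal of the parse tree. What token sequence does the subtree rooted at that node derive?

[S [Q { [S [Q < [S [Q { }]] >]] }] [S [Q { }]]]

{ }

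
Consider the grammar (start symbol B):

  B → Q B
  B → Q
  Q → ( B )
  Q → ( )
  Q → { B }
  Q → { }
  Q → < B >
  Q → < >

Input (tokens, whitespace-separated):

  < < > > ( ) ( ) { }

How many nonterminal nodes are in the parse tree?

10

[B [Q < [B [Q < >]] >] [B [Q ( )] [B [Q ( )] [B [Q { }]]]]]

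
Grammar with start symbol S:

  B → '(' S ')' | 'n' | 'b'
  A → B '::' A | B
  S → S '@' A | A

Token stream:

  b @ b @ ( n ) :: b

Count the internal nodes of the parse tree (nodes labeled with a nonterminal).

[S [S [S [A [B b]]] @ [A [B b]]] @ [A [B ( [S [A [B n]]] )] :: [A [B b]]]]

14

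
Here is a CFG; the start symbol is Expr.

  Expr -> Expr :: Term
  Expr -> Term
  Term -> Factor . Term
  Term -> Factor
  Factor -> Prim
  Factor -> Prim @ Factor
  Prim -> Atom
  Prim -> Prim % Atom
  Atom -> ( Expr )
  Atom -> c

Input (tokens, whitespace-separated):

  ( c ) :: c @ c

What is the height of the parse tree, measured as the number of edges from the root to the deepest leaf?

11

[Expr [Expr [Term [Factor [Prim [Atom ( [Expr [Term [Factor [Prim [Atom c]]]]] )]]]]] :: [Term [Factor [Prim [Atom c]] @ [Factor [Prim [Atom c]]]]]]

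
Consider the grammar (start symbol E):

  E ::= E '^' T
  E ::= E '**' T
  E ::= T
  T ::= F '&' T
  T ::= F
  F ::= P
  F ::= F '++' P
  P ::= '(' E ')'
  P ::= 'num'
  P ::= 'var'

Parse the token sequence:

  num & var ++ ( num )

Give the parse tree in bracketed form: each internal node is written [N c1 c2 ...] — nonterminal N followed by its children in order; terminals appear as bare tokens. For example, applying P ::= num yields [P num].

E
T
F & T
P & T
num & T
num & F
num & F ++ P
num & P ++ P
num & var ++ P
num & var ++ ( E )
num & var ++ ( T )
num & var ++ ( F )
num & var ++ ( P )
num & var ++ ( num )

[E [T [F [P num]] & [T [F [F [P var]] ++ [P ( [E [T [F [P num]]]] )]]]]]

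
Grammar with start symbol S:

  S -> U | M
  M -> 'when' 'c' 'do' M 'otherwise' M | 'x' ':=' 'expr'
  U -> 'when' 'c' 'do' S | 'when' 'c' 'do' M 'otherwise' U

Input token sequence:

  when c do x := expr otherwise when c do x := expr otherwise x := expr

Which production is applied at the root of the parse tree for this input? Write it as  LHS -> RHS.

S -> M

[S [M when c do [M x := expr] otherwise [M when c do [M x := expr] otherwise [M x := expr]]]]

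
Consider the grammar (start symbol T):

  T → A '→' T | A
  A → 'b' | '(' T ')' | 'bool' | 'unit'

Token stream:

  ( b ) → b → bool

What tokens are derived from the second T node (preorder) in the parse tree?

[T [A ( [T [A b]] )] → [T [A b] → [T [A bool]]]]

b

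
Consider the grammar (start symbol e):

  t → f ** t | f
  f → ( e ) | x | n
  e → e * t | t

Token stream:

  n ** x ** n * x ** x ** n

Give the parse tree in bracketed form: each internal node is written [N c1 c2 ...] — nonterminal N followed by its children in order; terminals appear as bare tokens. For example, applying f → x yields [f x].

[e [e [t [f n] ** [t [f x] ** [t [f n]]]]] * [t [f x] ** [t [f x] ** [t [f n]]]]]

e
e * t
t * t
f ** t * t
n ** t * t
n ** f ** t * t
n ** x ** t * t
n ** x ** f * t
n ** x ** n * t
n ** x ** n * f ** t
n ** x ** n * x ** t
n ** x ** n * x ** f ** t
n ** x ** n * x ** x ** t
n ** x ** n * x ** x ** f
n ** x ** n * x ** x ** n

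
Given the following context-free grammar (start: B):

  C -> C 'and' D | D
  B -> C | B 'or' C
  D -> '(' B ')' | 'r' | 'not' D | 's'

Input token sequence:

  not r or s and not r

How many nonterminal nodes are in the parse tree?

[B [B [C [D not [D r]]]] or [C [C [D s]] and [D not [D r]]]]

10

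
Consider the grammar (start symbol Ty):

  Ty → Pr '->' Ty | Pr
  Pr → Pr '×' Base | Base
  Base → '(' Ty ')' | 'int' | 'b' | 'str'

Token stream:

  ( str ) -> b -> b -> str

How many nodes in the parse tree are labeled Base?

5

[Ty [Pr [Base ( [Ty [Pr [Base str]]] )]] -> [Ty [Pr [Base b]] -> [Ty [Pr [Base b]] -> [Ty [Pr [Base str]]]]]]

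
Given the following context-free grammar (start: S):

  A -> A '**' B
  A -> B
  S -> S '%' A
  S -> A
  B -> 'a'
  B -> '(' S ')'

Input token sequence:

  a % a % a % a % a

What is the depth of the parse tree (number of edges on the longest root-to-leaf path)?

7

[S [S [S [S [S [A [B a]]] % [A [B a]]] % [A [B a]]] % [A [B a]]] % [A [B a]]]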